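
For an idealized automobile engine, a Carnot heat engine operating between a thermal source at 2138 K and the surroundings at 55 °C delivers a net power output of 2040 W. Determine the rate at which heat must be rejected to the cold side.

T_C = 55 °C → 55 + 273.15 = 328.15 K.
The Carnot efficiency is η = 1 − T_C/T_H = 1 − 328.15/2138.00 = 0.8465.
Since Q_C/Q_H = T_C/T_H and Q_H = W/η, Q_C = W·T_C/(T_H − T_C) = 2040 × 328.15/1809.85 = 369.9 W.

Q̇_C ≈ 369.9 W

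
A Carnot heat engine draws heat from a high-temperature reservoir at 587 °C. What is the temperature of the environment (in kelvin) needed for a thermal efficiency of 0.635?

T_H = 587 °C → 587 + 273.15 = 860.15 K.
From η = 1 − T_C/T_H, T_C = T_H·(1 − η) = 860.15 × (1 − 0.635) = 314 K.

T_C ≈ 314 K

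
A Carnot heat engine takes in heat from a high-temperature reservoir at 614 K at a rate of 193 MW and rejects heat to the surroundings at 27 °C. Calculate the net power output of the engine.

Ẇ ≈ 98.7 MW

T_C = 27 °C → 27 + 273.15 = 300.15 K.
Since the cycle is reversible, η = 1 − T_C/T_H = 1 − 300.15/614.00 = 0.5112.
W = η·Q_H = 0.5112 × 193 = 98.7 MW.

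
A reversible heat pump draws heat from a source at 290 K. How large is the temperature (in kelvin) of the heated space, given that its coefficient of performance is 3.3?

T_H ≈ 416 K

COP_HP = T_H/(T_H − T_C) ⇒ T_H = T_C·COP_HP/(COP_HP − 1) = 290.00 × 3.3/(3.3 − 1) = 416 K.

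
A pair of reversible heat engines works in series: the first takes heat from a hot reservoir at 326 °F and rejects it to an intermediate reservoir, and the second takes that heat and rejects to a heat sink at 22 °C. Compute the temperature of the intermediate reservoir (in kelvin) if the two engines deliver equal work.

T_H = 326 °F → (326 − 32) × 5/9 = 163.33 °C = 436.48 K.
T_C = 22 °C → 22 + 273.15 = 295.15 K.
For reversible stages Q_m = Q_H·(T_m/T_H). Setting W₁ = Q_H(1 − T_m/T_H) equal to W₂ = Q_m(1 − T_C/T_m) = Q_H·(T_m − T_C)/T_H gives T_H − T_m = T_m − T_C, so T_m = (T_H + T_C)/2 = (436.48 + 295.15)/2 = 365.8 K.

T_m ≈ 365.8 K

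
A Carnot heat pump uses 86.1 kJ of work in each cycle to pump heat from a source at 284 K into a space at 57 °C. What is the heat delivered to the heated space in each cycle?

Q_H ≈ 616 kJ

T_H = 57 °C → 57 + 273.15 = 330.15 K.
Reversible heating COP: COP_HP = T_H/(T_H − T_C) = 330.15/46.15 = 7.1538.
Q_H = COP_HP · W = 7.1538 × 86.1 = 616 kJ.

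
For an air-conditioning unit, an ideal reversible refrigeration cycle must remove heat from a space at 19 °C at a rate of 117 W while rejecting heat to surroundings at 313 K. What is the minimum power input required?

T_C = 19 °C → 19 + 273.15 = 292.15 K.
For a reversible refrigerator, COP_R = T_C/(T_H − T_C) = 292.15/20.85 = 14.0120.
W = Q_C/COP_R = 117/14.0120 = 8.35 W.

Ẇ_in ≈ 8.35 W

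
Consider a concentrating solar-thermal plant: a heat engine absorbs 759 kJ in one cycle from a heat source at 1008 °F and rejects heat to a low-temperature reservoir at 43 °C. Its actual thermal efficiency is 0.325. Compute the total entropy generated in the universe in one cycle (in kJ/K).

ΔS_univ ≈ 0.690 kJ/K

T_H = 1008 °F → (1008 − 32) × 5/9 = 542.22 °C = 815.37 K.
T_C = 43 °C → 43 + 273.15 = 316.15 K.
W = η·Q_H = 0.325 × 759 = 246.7 kJ, so Q_C = Q_H − W = 512.3 kJ.
Entropy balance on the reservoirs: −Q_H/T_H = -0.9309 kJ/K, +Q_C/T_C = 1.621 kJ/K.
ΔS_univ = −Q_H/T_H + Q_C/T_C = 0.690 kJ/K (> 0, since η = 0.325 < η_Carnot = 0.612).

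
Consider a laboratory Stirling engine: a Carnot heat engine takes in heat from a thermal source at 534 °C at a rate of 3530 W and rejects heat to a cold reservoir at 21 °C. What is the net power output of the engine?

Ẇ ≈ 2240 W

T_H = 534 °C → 534 + 273.15 = 807.15 K.
T_C = 21 °C → 21 + 273.15 = 294.15 K.
The Carnot efficiency is η = 1 − T_C/T_H = 1 − 294.15/807.15 = 0.6356.
W = η·Q_H = 0.6356 × 3530 = 2240 W.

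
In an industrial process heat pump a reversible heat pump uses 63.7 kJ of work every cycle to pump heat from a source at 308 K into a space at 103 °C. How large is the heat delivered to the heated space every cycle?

Q_H ≈ 352 kJ

T_H = 103 °C → 103 + 273.15 = 376.15 K.
The Carnot heat-pump COP is COP_HP = T_H/(T_H − T_C) = 376.15/68.15 = 5.5194.
Q_H = COP_HP · W = 5.5194 × 63.7 = 352 kJ.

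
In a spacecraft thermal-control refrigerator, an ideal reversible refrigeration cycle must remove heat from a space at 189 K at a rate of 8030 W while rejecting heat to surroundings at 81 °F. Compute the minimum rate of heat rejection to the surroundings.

Q̇_H ≈ 12760 W

T_H = 81 °F → (81 − 32) × 5/9 = 27.22 °C = 300.37 K.
For a reversible cycle Q_H/Q_C = T_H/T_C, so Q_H = Q_C·T_H/T_C = 8030 × 300.37/189.00 = 12760 W.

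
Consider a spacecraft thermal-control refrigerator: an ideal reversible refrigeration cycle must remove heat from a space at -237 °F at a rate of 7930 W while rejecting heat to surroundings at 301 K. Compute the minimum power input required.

T_C = -237 °F → (-237 − 32) × 5/9 = -149.44 °C = 123.71 K.
COP_R = T_C/(T_H − T_C) = 123.71/177.29 = 0.6977.
W = Q_C/COP_R = 7930/0.6977 = 11400 W.

Ẇ_in ≈ 11400 W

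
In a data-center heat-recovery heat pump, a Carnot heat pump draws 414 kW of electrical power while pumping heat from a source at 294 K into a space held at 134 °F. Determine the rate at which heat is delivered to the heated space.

Q̇_H ≈ 3810 kW

T_H = 134 °F → (134 − 32) × 5/9 = 56.67 °C = 329.82 K.
The Carnot heat-pump COP is COP_HP = T_H/(T_H − T_C) = 329.82/35.82 = 9.2085.
Q_H = COP_HP · W = 9.2085 × 414 = 3810 kW.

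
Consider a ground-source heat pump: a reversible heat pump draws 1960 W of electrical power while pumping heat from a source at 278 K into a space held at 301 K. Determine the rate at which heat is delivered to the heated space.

Reversible heating COP: COP_HP = T_H/(T_H − T_C) = 301.00/23.00 = 13.0870.
Q_H = COP_HP · W = 13.0870 × 1960 = 25650 W.

Q̇_H ≈ 25650 W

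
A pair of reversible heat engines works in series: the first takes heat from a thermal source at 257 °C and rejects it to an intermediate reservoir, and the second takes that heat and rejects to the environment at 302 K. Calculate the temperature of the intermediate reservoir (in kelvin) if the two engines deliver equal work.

T_m ≈ 416 K

T_H = 257 °C → 257 + 273.15 = 530.15 K.
For reversible stages Q_m = Q_H·(T_m/T_H). Setting W₁ = Q_H(1 − T_m/T_H) equal to W₂ = Q_m(1 − T_C/T_m) = Q_H·(T_m − T_C)/T_H gives T_H − T_m = T_m − T_C, so T_m = (T_H + T_C)/2 = (530.15 + 302.00)/2 = 416 K.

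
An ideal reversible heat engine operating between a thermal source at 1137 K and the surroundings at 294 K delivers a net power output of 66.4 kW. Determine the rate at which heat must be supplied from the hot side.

Q̇_H ≈ 89.6 kW

Carnot efficiency: η = 1 − T_C/T_H = 1 − 294.00/1137.00 = 0.7414.
Q_H = W/η = 66.4/0.7414 = 89.6 kW.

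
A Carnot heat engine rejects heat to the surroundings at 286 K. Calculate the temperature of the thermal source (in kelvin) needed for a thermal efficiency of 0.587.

T_H ≈ 692.5 K

From η = 1 − T_C/T_H, solving for T_H gives T_H = T_C/(1 − η) = 286.00/(1 − 0.587) = 692.5 K.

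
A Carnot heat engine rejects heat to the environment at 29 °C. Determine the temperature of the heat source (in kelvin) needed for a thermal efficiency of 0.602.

T_H ≈ 759.2 K

T_C = 29 °C → 29 + 273.15 = 302.15 K.
From η = 1 − T_C/T_H, solving for T_H gives T_H = T_C/(1 − η) = 302.15/(1 − 0.602) = 759.2 K.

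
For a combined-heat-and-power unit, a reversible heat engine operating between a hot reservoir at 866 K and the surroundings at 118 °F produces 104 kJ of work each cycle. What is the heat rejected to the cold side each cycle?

Q_C ≈ 61.2 kJ

T_C = 118 °F → (118 − 32) × 5/9 = 47.78 °C = 320.93 K.
Since the cycle is reversible, η = 1 − T_C/T_H = 1 − 320.93/866.00 = 0.6294.
Since Q_C/Q_H = T_C/T_H and Q_H = W/η, Q_C = W·T_C/(T_H − T_C) = 104 × 320.93/545.07 = 61.2 kJ.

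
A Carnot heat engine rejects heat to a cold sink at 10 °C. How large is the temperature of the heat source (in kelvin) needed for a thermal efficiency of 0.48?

T_H ≈ 545 K

T_C = 10 °C → 10 + 273.15 = 283.15 K.
From η = 1 − T_C/T_H, solving for T_H gives T_H = T_C/(1 − η) = 283.15/(1 − 0.48) = 545 K.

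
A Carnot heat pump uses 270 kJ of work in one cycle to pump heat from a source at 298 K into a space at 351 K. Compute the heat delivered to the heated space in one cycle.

Reversible heating COP: COP_HP = T_H/(T_H − T_C) = 351.00/53.00 = 6.6226.
Q_H = COP_HP · W = 6.6226 × 270 = 1788 kJ.

Q_H ≈ 1788 kJ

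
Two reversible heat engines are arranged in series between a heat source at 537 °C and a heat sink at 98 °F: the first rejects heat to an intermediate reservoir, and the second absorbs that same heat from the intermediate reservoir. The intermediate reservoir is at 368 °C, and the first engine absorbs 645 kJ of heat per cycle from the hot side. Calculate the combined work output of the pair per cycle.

T_H = 537 °C → 537 + 273.15 = 810.15 K.
T_C = 98 °F → (98 − 32) × 5/9 = 36.67 °C = 309.82 K.
Two reversible stages in series are equivalent to a single Carnot engine between T_H and T_C, so η_total = 1 − T_C/T_H = 1 − 309.82/810.15 = 0.6176.
W_total = η_total · Q_H = 0.6176 × 645 = 398 kJ.

W_total ≈ 398 kJ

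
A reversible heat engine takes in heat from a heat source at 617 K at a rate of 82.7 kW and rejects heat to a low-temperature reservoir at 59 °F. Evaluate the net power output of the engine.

Ẇ ≈ 44.1 kW

T_C = 59 °F → (59 − 32) × 5/9 = 15.00 °C = 288.15 K.
Since the cycle is reversible, η = 1 − T_C/T_H = 1 − 288.15/617.00 = 0.5330.
W = η·Q_H = 0.5330 × 82.7 = 44.1 kW.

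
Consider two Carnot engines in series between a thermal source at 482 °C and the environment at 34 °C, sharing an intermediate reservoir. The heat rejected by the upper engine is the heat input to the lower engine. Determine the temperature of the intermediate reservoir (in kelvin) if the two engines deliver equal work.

T_m ≈ 531 K

T_H = 482 °C → 482 + 273.15 = 755.15 K.
T_C = 34 °C → 34 + 273.15 = 307.15 K.
For reversible stages Q_m = Q_H·(T_m/T_H). Setting W₁ = Q_H(1 − T_m/T_H) equal to W₂ = Q_m(1 − T_C/T_m) = Q_H·(T_m − T_C)/T_H gives T_H − T_m = T_m − T_C, so T_m = (T_H + T_C)/2 = (755.15 + 307.15)/2 = 531 K.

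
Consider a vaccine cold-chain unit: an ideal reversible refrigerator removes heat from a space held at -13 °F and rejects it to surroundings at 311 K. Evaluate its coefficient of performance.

T_C = -13 °F → (-13 − 32) × 5/9 = -25.00 °C = 248.15 K.
For a reversible refrigerator, COP_R = T_C/(T_H − T_C) = 248.15/(311.00 − 248.15) = 3.95.

COP_R ≈ 3.95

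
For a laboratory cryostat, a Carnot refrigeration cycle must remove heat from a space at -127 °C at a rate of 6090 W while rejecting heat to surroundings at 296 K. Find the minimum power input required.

T_C = -127 °C → -127 + 273.15 = 146.15 K.
COP_R = T_C/(T_H − T_C) = 146.15/149.85 = 0.9753.
W = Q_C/COP_R = 6090/0.9753 = 6240 W.

Ẇ_in ≈ 6240 W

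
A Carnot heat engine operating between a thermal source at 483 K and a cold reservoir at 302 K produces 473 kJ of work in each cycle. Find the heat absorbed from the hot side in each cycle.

Q_H ≈ 1262 kJ

η_rev = 1 − T_C/T_H = 1 − 302.00/483.00 = 0.3747.
Q_H = W/η = 473/0.3747 = 1262 kJ.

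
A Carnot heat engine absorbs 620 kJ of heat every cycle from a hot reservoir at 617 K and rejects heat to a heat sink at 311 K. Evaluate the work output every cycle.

Carnot efficiency: η = 1 − T_C/T_H = 1 − 311.00/617.00 = 0.4959.
W = η·Q_H = 0.4959 × 620 = 307 kJ.

W ≈ 307 kJ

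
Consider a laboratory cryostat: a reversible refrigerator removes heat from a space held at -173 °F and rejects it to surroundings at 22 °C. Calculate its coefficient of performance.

COP_R ≈ 1.17

T_H = 22 °C → 22 + 273.15 = 295.15 K.
T_C = -173 °F → (-173 − 32) × 5/9 = -113.89 °C = 159.26 K.
The reversible coefficient of performance is COP_R = T_C/(T_H − T_C) = 159.26/(295.15 − 159.26) = 1.17.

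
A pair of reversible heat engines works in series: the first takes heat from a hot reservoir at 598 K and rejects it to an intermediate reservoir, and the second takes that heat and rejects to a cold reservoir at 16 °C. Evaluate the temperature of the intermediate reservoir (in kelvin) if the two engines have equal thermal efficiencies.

T_m ≈ 416 K

T_C = 16 °C → 16 + 273.15 = 289.15 K.
Equal efficiencies require 1 − T_m/T_H = 1 − T_C/T_m, i.e. T_m/T_H = T_C/T_m, so T_m = √(T_H·T_C) = √(598.00 × 289.15) = 416 K.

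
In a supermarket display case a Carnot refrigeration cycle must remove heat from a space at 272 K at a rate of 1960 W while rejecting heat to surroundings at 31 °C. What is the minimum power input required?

Ẇ_in ≈ 231.7 W

T_H = 31 °C → 31 + 273.15 = 304.15 K.
COP_R = T_C/(T_H − T_C) = 272.00/32.15 = 8.4603.
W = Q_C/COP_R = 1960/8.4603 = 231.7 W.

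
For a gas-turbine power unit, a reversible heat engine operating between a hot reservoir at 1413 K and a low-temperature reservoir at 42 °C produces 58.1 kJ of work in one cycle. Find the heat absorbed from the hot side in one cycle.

Q_H ≈ 74.8 kJ

T_C = 42 °C → 42 + 273.15 = 315.15 K.
η_rev = 1 − T_C/T_H = 1 − 315.15/1413.00 = 0.7770.
Q_H = W/η = 58.1/0.7770 = 74.8 kJ.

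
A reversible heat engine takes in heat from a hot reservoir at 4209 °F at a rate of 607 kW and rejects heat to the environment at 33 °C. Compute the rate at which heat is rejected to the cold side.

T_H = 4209 °F → (4209 − 32) × 5/9 = 2320.56 °C = 2593.71 K.
T_C = 33 °C → 33 + 273.15 = 306.15 K.
Since the cycle is reversible, η = 1 − T_C/T_H = 1 − 306.15/2593.71 = 0.8820.
For a reversible cycle Q_C/Q_H = T_C/T_H, so Q_C = 607 × 306.15/2593.71 = 71.6 kW.

Q̇_C ≈ 71.6 kW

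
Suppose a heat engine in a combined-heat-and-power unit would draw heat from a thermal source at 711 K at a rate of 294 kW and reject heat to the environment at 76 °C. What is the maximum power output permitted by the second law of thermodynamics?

Ẇ_max ≈ 149.6 kW

T_C = 76 °C → 76 + 273.15 = 349.15 K.
The second-law ceiling is the Carnot efficiency, η_max = 1 − T_C/T_H = 1 − 349.15/711.00 = 0.5089.
W_max = η_max · Q_H = 0.5089 × 294 = 149.6 kW.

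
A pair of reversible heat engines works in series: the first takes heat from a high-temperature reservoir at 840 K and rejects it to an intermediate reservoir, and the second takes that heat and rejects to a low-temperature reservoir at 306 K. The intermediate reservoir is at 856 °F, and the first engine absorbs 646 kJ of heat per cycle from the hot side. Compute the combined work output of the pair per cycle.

W_total ≈ 411 kJ

Two reversible stages in series are equivalent to a single Carnot engine between T_H and T_C, so η_total = 1 − T_C/T_H = 1 − 306.00/840.00 = 0.6357.
W_total = η_total · Q_H = 0.6357 × 646 = 411 kJ.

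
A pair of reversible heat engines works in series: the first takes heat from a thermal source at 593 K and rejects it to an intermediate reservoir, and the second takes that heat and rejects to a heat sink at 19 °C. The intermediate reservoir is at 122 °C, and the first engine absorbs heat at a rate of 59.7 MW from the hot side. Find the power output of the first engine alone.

T_C = 19 °C → 19 + 273.15 = 292.15 K.
T_m = 122 °C → 122 + 273.15 = 395.15 K.
First-stage efficiency η₁ = 1 − T_m/T_H = 1 − 395.15/593.00 = 0.3336.
W₁ = η₁·Q_H = 0.3336 × 59.7 = 19.9 MW.

Ẇ₁ ≈ 19.9 MW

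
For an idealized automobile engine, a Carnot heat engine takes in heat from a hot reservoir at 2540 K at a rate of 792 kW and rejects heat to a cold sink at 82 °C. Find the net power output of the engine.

Ẇ ≈ 681 kW

T_C = 82 °C → 82 + 273.15 = 355.15 K.
Since the cycle is reversible, η = 1 − T_C/T_H = 1 − 355.15/2540.00 = 0.8602.
W = η·Q_H = 0.8602 × 792 = 681 kW.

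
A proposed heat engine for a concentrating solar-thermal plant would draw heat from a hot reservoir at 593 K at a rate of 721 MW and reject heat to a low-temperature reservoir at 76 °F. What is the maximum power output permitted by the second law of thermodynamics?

T_C = 76 °F → (76 − 32) × 5/9 = 24.44 °C = 297.59 K.
The upper bound on efficiency is η_max = 1 − T_C/T_H = 1 − 297.59/593.00 = 0.4982.
W_max = η_max · Q_H = 0.4982 × 721 = 359 MW.

Ẇ_max ≈ 359 MW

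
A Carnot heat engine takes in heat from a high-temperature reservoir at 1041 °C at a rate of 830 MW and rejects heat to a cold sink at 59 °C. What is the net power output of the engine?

Ẇ ≈ 620.2 MW

T_H = 1041 °C → 1041 + 273.15 = 1314.15 K.
T_C = 59 °C → 59 + 273.15 = 332.15 K.
For a reversible engine, η = 1 − T_C/T_H = 1 − 332.15/1314.15 = 0.7473.
W = η·Q_H = 0.7473 × 830 = 620.2 MW.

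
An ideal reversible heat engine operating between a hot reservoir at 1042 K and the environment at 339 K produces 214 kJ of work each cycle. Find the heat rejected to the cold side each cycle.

For a reversible engine, η = 1 − T_C/T_H = 1 − 339.00/1042.00 = 0.6747.
Since Q_C/Q_H = T_C/T_H and Q_H = W/η, Q_C = W·T_C/(T_H − T_C) = 214 × 339.00/703.00 = 103 kJ.

Q_C ≈ 103 kJ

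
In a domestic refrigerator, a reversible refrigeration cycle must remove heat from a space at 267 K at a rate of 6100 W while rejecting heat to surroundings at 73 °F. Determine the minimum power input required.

Ẇ_in ≈ 660.9 W

T_H = 73 °F → (73 − 32) × 5/9 = 22.78 °C = 295.93 K.
COP_R = T_C/(T_H − T_C) = 267.00/28.93 = 9.2299.
W = Q_C/COP_R = 6100/9.2299 = 660.9 W.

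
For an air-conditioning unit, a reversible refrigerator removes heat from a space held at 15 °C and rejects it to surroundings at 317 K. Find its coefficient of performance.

T_C = 15 °C → 15 + 273.15 = 288.15 K.
COP_R = T_C/(T_H − T_C) = 288.15/(317.00 − 288.15) = 9.99.

COP_R ≈ 9.99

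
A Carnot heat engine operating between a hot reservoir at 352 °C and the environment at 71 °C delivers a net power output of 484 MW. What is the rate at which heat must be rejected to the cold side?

Q̇_C ≈ 593 MW

T_H = 352 °C → 352 + 273.15 = 625.15 K.
T_C = 71 °C → 71 + 273.15 = 344.15 K.
The Carnot efficiency is η = 1 − T_C/T_H = 1 − 344.15/625.15 = 0.4495.
Since Q_C/Q_H = T_C/T_H and Q_H = W/η, Q_C = W·T_C/(T_H − T_C) = 484 × 344.15/281.00 = 593 MW.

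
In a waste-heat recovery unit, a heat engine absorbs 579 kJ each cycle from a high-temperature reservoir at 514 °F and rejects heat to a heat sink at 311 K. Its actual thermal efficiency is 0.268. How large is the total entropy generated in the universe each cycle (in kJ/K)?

ΔS_univ ≈ 0.292 kJ/K

T_H = 514 °F → (514 − 32) × 5/9 = 267.78 °C = 540.93 K.
W = η·Q_H = 0.268 × 579 = 155.2 kJ, so Q_C = Q_H − W = 423.8 kJ.
Reservoir entropy changes: ΔS_H = −Q_H/T_H = −579/540.93 = -1.070 kJ/K and ΔS_C = +Q_C/T_C = 423.8/311.00 = 1.363 kJ/K.
ΔS_univ = −Q_H/T_H + Q_C/T_C = 0.292 kJ/K (> 0, since η = 0.268 < η_Carnot = 0.425).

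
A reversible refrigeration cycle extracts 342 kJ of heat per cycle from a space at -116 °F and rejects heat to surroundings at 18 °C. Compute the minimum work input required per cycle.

T_H = 18 °C → 18 + 273.15 = 291.15 K.
T_C = -116 °F → (-116 − 32) × 5/9 = -82.22 °C = 190.93 K.
For a reversible refrigerator, COP_R = T_C/(T_H − T_C) = 190.93/100.22 = 1.9050.
W = Q_C/COP_R = 342/1.9050 = 180 kJ.

W_in ≈ 180 kJ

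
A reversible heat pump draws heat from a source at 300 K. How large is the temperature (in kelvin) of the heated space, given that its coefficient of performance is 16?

COP_HP = T_H/(T_H − T_C) ⇒ T_H = T_C·COP_HP/(COP_HP − 1) = 300.00 × 16/(16 − 1) = 320 K.

T_H ≈ 320 K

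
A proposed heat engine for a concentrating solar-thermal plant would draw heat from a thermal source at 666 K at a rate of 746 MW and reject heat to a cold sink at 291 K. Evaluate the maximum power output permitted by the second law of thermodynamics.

Ẇ_max ≈ 420 MW

The upper bound on efficiency is η_max = 1 − T_C/T_H = 1 − 291.00/666.00 = 0.5631.
W_max = η_max · Q_H = 0.5631 × 746 = 420 MW.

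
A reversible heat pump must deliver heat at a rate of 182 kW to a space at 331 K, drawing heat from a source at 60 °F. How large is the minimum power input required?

T_C = 60 °F → (60 − 32) × 5/9 = 15.56 °C = 288.71 K.
COP_HP = T_H/(T_H − T_C) = 331.00/42.29 = 7.8261.
W = Q_H/COP_HP = 182/7.8261 = 23.3 kW.

Ẇ_in ≈ 23.3 kW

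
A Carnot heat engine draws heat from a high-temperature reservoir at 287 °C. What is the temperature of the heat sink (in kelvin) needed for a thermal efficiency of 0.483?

T_C ≈ 290 K

T_H = 287 °C → 287 + 273.15 = 560.15 K.
From η = 1 − T_C/T_H, T_C = T_H·(1 − η) = 560.15 × (1 − 0.483) = 290 K.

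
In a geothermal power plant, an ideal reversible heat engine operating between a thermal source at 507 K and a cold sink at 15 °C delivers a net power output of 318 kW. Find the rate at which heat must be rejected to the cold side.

Q̇_C ≈ 419 kW

T_C = 15 °C → 15 + 273.15 = 288.15 K.
η_rev = 1 − T_C/T_H = 1 − 288.15/507.00 = 0.4317.
Since Q_C/Q_H = T_C/T_H and Q_H = W/η, Q_C = W·T_C/(T_H − T_C) = 318 × 288.15/218.85 = 419 kW.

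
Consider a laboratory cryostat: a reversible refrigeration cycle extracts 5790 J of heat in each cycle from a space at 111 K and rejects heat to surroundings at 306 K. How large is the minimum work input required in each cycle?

W_in ≈ 10170 J

The reversible coefficient of performance is COP_R = T_C/(T_H − T_C) = 111.00/195.00 = 0.5692.
W = Q_C/COP_R = 5790/0.5692 = 10170 J.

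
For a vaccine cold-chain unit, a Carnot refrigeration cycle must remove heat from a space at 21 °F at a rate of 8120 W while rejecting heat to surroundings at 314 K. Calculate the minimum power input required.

T_C = 21 °F → (21 − 32) × 5/9 = -6.11 °C = 267.04 K.
COP_R = T_C/(T_H − T_C) = 267.04/46.96 = 5.6864.
W = Q_C/COP_R = 8120/5.6864 = 1430 W.

Ẇ_in ≈ 1430 W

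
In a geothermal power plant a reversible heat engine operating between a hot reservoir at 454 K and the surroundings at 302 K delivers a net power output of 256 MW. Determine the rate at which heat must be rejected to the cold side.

Q̇_C ≈ 509 MW

η_rev = 1 − T_C/T_H = 1 − 302.00/454.00 = 0.3348.
Since Q_C/Q_H = T_C/T_H and Q_H = W/η, Q_C = W·T_C/(T_H − T_C) = 256 × 302.00/152.00 = 509 MW.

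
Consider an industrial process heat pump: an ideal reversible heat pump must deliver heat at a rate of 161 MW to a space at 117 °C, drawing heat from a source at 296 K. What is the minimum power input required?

T_H = 117 °C → 117 + 273.15 = 390.15 K.
Reversible heating COP: COP_HP = T_H/(T_H − T_C) = 390.15/94.15 = 4.1439.
W = Q_H/COP_HP = 161/4.1439 = 38.9 MW.

Ẇ_in ≈ 38.9 MW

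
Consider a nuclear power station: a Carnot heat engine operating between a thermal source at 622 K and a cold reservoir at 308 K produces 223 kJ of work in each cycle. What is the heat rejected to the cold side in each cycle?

The Carnot efficiency is η = 1 − T_C/T_H = 1 − 308.00/622.00 = 0.5048.
Since Q_C/Q_H = T_C/T_H and Q_H = W/η, Q_C = W·T_C/(T_H − T_C) = 223 × 308.00/314.00 = 219 kJ.

Q_C ≈ 219 kJ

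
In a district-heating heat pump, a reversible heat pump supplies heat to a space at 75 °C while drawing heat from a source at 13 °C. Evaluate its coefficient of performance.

T_H = 75 °C → 75 + 273.15 = 348.15 K.
T_C = 13 °C → 13 + 273.15 = 286.15 K.
The Carnot heat-pump COP is COP_HP = T_H/(T_H − T_C) = 348.15/(348.15 − 286.15) = 5.62.

COP_HP ≈ 5.62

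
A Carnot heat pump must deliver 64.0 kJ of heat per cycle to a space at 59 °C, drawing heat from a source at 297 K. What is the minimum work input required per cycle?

W_in ≈ 6.77 kJ

T_H = 59 °C → 59 + 273.15 = 332.15 K.
The Carnot heat-pump COP is COP_HP = T_H/(T_H − T_C) = 332.15/35.15 = 9.4495.
W = Q_H/COP_HP = 64.0/9.4495 = 6.77 kJ.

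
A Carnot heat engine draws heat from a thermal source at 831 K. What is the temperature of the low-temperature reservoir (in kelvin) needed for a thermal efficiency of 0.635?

From η = 1 − T_C/T_H, T_C = T_H·(1 − η) = 831.00 × (1 − 0.635) = 303 K.

T_C ≈ 303 K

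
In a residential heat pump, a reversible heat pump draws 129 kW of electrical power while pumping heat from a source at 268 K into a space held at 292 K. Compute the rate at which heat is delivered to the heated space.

Reversible heating COP: COP_HP = T_H/(T_H − T_C) = 292.00/24.00 = 12.1667.
Q_H = COP_HP · W = 12.1667 × 129 = 1570 kW.

Q̇_H ≈ 1570 kW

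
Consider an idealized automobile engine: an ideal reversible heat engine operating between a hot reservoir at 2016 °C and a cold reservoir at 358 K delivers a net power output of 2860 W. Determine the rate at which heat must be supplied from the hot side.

Q̇_H ≈ 3390 W

T_H = 2016 °C → 2016 + 273.15 = 2289.15 K.
Carnot efficiency: η = 1 − T_C/T_H = 1 − 358.00/2289.15 = 0.8436.
Q_H = W/η = 2860/0.8436 = 3390 W.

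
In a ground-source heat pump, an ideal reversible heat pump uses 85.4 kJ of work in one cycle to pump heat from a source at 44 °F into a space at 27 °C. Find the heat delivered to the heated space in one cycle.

Q_H ≈ 1261 kJ

T_H = 27 °C → 27 + 273.15 = 300.15 K.
T_C = 44 °F → (44 − 32) × 5/9 = 6.67 °C = 279.82 K.
For a reversible heat pump, COP_HP = T_H/(T_H − T_C) = 300.15/20.33 = 14.7615.
Q_H = COP_HP · W = 14.7615 × 85.4 = 1261 kJ.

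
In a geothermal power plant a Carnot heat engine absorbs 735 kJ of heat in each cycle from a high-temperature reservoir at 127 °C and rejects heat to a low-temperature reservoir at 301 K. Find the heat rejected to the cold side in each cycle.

T_H = 127 °C → 127 + 273.15 = 400.15 K.
For a reversible engine, η = 1 − T_C/T_H = 1 − 301.00/400.15 = 0.2478.
For a reversible cycle Q_C/Q_H = T_C/T_H, so Q_C = 735 × 301.00/400.15 = 553 kJ.

Q_C ≈ 553 kJ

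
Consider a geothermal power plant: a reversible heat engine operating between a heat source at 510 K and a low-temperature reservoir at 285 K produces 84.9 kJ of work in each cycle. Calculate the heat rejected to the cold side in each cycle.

Q_C ≈ 108 kJ

Carnot efficiency: η = 1 − T_C/T_H = 1 − 285.00/510.00 = 0.4412.
Since Q_C/Q_H = T_C/T_H and Q_H = W/η, Q_C = W·T_C/(T_H − T_C) = 84.9 × 285.00/225.00 = 108 kJ.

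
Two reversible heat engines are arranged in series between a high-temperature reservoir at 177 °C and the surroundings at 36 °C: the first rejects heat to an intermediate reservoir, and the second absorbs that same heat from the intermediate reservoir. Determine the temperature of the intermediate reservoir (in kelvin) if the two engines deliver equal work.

T_m ≈ 380 K

T_H = 177 °C → 177 + 273.15 = 450.15 K.
T_C = 36 °C → 36 + 273.15 = 309.15 K.
For reversible stages Q_m = Q_H·(T_m/T_H). Setting W₁ = Q_H(1 − T_m/T_H) equal to W₂ = Q_m(1 − T_C/T_m) = Q_H·(T_m − T_C)/T_H gives T_H − T_m = T_m − T_C, so T_m = (T_H + T_C)/2 = (450.15 + 309.15)/2 = 380 K.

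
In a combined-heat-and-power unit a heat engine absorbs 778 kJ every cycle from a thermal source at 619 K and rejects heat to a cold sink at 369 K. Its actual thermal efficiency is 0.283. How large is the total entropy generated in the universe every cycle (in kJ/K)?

ΔS_univ ≈ 0.255 kJ/K

W = η·Q_H = 0.283 × 778 = 220.2 kJ, so Q_C = Q_H − W = 557.8 kJ.
Reservoir entropy changes: ΔS_H = −Q_H/T_H = −778/619.00 = -1.257 kJ/K and ΔS_C = +Q_C/T_C = 557.8/369.00 = 1.512 kJ/K.
ΔS_univ = −Q_H/T_H + Q_C/T_C = 0.255 kJ/K (> 0, since η = 0.283 < η_Carnot = 0.404).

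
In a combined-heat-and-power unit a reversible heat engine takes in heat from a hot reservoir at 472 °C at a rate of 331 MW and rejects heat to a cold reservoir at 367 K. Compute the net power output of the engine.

T_H = 472 °C → 472 + 273.15 = 745.15 K.
The Carnot efficiency is η = 1 − T_C/T_H = 1 − 367.00/745.15 = 0.5075.
W = η·Q_H = 0.5075 × 331 = 168 MW.

Ẇ ≈ 168 MW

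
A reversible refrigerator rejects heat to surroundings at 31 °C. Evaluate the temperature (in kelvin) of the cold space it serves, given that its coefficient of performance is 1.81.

T_H = 31 °C → 31 + 273.15 = 304.15 K.
COP_R = T_C/(T_H − T_C) ⇒ T_C = T_H·COP_R/(1 + COP_R) = 304.15 × 1.81/(1 + 1.81) = 195.9 K.

T_C ≈ 195.9 K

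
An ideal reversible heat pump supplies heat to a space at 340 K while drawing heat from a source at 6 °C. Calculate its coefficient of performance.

COP_HP ≈ 5.59

T_C = 6 °C → 6 + 273.15 = 279.15 K.
COP_HP = T_H/(T_H − T_C) = 340.00/(340.00 − 279.15) = 5.59.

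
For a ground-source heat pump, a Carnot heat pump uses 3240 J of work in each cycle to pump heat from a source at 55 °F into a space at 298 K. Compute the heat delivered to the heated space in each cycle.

Q_H ≈ 80000 J

T_C = 55 °F → (55 − 32) × 5/9 = 12.78 °C = 285.93 K.
Reversible heating COP: COP_HP = T_H/(T_H − T_C) = 298.00/12.07 = 24.6848.
Q_H = COP_HP · W = 24.6848 × 3240 = 80000 J.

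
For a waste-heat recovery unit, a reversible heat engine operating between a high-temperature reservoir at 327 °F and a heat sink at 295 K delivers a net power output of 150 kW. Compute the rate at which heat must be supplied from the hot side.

Q̇_H ≈ 462 kW

T_H = 327 °F → (327 − 32) × 5/9 = 163.89 °C = 437.04 K.
Since the cycle is reversible, η = 1 − T_C/T_H = 1 − 295.00/437.04 = 0.3250.
Q_H = W/η = 150/0.3250 = 462 kW.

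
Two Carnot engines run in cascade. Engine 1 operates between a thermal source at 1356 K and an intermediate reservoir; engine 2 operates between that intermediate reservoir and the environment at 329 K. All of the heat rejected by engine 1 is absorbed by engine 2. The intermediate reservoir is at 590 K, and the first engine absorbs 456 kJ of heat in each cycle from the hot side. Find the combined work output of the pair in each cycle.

Two reversible stages in series are equivalent to a single Carnot engine between T_H and T_C, so η_total = 1 − T_C/T_H = 1 − 329.00/1356.00 = 0.7574.
W_total = η_total · Q_H = 0.7574 × 456 = 345 kJ.

W_total ≈ 345 kJ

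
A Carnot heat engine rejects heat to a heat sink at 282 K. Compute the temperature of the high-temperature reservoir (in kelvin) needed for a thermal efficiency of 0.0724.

T_H ≈ 304 K

From η = 1 − T_C/T_H, solving for T_H gives T_H = T_C/(1 − η) = 282.00/(1 − 0.0724) = 304 K.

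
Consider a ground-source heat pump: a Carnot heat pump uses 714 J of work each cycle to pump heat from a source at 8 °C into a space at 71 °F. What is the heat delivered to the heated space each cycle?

Q_H ≈ 15400 J

T_H = 71 °F → (71 − 32) × 5/9 = 21.67 °C = 294.82 K.
T_C = 8 °C → 8 + 273.15 = 281.15 K.
COP_HP = T_H/(T_H − T_C) = 294.82/13.67 = 21.5720.
Q_H = COP_HP · W = 21.5720 × 714 = 15400 J.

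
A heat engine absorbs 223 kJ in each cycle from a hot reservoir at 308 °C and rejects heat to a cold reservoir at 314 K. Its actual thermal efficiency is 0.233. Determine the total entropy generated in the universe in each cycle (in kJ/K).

T_H = 308 °C → 308 + 273.15 = 581.15 K.
W = η·Q_H = 0.233 × 223 = 51.96 kJ, so Q_C = Q_H − W = 171.0 kJ.
Entropy balance on the reservoirs: −Q_H/T_H = -0.3837 kJ/K, +Q_C/T_C = 0.5447 kJ/K.
ΔS_univ = −Q_H/T_H + Q_C/T_C = 0.161 kJ/K (> 0, since η = 0.233 < η_Carnot = 0.460).

ΔS_univ ≈ 0.161 kJ/K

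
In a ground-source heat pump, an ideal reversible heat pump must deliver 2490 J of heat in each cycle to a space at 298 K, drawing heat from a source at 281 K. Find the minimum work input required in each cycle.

W_in ≈ 142 J

COP_HP = T_H/(T_H − T_C) = 298.00/17.00 = 17.5294.
W = Q_H/COP_HP = 2490/17.5294 = 142 J.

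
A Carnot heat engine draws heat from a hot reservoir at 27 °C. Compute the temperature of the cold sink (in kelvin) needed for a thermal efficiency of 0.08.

T_C ≈ 276 K

T_H = 27 °C → 27 + 273.15 = 300.15 K.
From η = 1 − T_C/T_H, T_C = T_H·(1 − η) = 300.15 × (1 − 0.08) = 276 K.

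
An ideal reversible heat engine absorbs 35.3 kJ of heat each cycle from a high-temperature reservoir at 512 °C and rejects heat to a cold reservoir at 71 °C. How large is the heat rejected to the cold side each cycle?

T_H = 512 °C → 512 + 273.15 = 785.15 K.
T_C = 71 °C → 71 + 273.15 = 344.15 K.
Carnot efficiency: η = 1 − T_C/T_H = 1 − 344.15/785.15 = 0.5617.
For a reversible cycle Q_C/Q_H = T_C/T_H, so Q_C = 35.3 × 344.15/785.15 = 15.5 kJ.

Q_C ≈ 15.5 kJ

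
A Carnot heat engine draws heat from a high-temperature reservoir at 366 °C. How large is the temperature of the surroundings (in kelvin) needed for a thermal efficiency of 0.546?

T_H = 366 °C → 366 + 273.15 = 639.15 K.
From η = 1 − T_C/T_H, T_C = T_H·(1 − η) = 639.15 × (1 − 0.546) = 290 K.

T_C ≈ 290 K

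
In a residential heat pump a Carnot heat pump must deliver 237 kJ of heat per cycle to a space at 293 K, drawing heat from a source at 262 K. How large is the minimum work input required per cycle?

W_in ≈ 25.08 kJ

Reversible heating COP: COP_HP = T_H/(T_H − T_C) = 293.00/31.00 = 9.4516.
W = Q_H/COP_HP = 237/9.4516 = 25.08 kJ.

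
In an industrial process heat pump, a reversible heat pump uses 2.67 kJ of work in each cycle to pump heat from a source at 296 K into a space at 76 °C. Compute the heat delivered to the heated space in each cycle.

Q_H ≈ 17.5 kJ

T_H = 76 °C → 76 + 273.15 = 349.15 K.
For a reversible heat pump, COP_HP = T_H/(T_H − T_C) = 349.15/53.15 = 6.5691.
Q_H = COP_HP · W = 6.5691 × 2.67 = 17.5 kJ.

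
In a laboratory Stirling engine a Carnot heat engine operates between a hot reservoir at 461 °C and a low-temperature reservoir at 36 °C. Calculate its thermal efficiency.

η ≈ 0.5789

T_H = 461 °C → 461 + 273.15 = 734.15 K.
T_C = 36 °C → 36 + 273.15 = 309.15 K.
η_rev = 1 − T_C/T_H = 1 − 309.15/734.15 = 0.5789.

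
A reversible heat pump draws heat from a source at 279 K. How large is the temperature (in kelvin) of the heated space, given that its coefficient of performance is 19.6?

T_H ≈ 294.0 K

COP_HP = T_H/(T_H − T_C) ⇒ T_H = T_C·COP_HP/(COP_HP − 1) = 279.00 × 19.6/(19.6 − 1) = 294.0 K.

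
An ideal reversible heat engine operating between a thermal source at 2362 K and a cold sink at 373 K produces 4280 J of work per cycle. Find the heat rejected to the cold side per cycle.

Q_C ≈ 803 J

η_rev = 1 − T_C/T_H = 1 − 373.00/2362.00 = 0.8421.
Since Q_C/Q_H = T_C/T_H and Q_H = W/η, Q_C = W·T_C/(T_H − T_C) = 4280 × 373.00/1989.00 = 803 J.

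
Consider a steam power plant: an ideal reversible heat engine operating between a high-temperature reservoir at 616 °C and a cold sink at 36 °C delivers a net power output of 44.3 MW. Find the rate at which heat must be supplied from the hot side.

Q̇_H ≈ 67.9 MW

T_H = 616 °C → 616 + 273.15 = 889.15 K.
T_C = 36 °C → 36 + 273.15 = 309.15 K.
η_rev = 1 − T_C/T_H = 1 − 309.15/889.15 = 0.6523.
Q_H = W/η = 44.3/0.6523 = 67.9 MW.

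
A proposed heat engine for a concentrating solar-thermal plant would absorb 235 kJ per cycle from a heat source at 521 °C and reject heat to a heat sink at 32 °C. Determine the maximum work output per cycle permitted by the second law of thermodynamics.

T_H = 521 °C → 521 + 273.15 = 794.15 K.
T_C = 32 °C → 32 + 273.15 = 305.15 K.
By the Carnot theorem, η_max = 1 − T_C/T_H = 1 − 305.15/794.15 = 0.6158.
W_max = η_max · Q_H = 0.6158 × 235 = 145 kJ.

W_max ≈ 145 kJ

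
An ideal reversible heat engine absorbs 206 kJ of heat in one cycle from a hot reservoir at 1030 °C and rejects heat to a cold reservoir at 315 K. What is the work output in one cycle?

T_H = 1030 °C → 1030 + 273.15 = 1303.15 K.
The Carnot efficiency is η = 1 − T_C/T_H = 1 − 315.00/1303.15 = 0.7583.
W = η·Q_H = 0.7583 × 206 = 156 kJ.

W ≈ 156 kJ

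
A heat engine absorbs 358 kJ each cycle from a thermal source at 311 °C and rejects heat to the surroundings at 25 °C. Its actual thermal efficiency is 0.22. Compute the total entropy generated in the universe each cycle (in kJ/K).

T_H = 311 °C → 311 + 273.15 = 584.15 K.
T_C = 25 °C → 25 + 273.15 = 298.15 K.
W = η·Q_H = 0.22 × 358 = 78.76 kJ, so Q_C = Q_H − W = 279.2 kJ.
Entropy balance on the reservoirs: −Q_H/T_H = -0.6129 kJ/K, +Q_C/T_C = 0.9366 kJ/K.
ΔS_univ = −Q_H/T_H + Q_C/T_C = 0.324 kJ/K (> 0, since η = 0.22 < η_Carnot = 0.490).

ΔS_univ ≈ 0.324 kJ/K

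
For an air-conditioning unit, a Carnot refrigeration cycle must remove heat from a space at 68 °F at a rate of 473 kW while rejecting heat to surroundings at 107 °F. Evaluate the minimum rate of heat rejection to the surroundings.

T_H = 107 °F → (107 − 32) × 5/9 = 41.67 °C = 314.82 K.
T_C = 68 °F → (68 − 32) × 5/9 = 20.00 °C = 293.15 K.
For a reversible cycle Q_H/Q_C = T_H/T_C, so Q_H = Q_C·T_H/T_C = 473 × 314.82/293.15 = 508.0 kW.

Q̇_H ≈ 508.0 kW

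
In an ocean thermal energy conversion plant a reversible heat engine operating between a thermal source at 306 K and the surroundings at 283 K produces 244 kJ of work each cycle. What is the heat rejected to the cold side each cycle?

Carnot efficiency: η = 1 − T_C/T_H = 1 − 283.00/306.00 = 0.0752.
Since Q_C/Q_H = T_C/T_H and Q_H = W/η, Q_C = W·T_C/(T_H − T_C) = 244 × 283.00/23.00 = 3000 kJ.

Q_C ≈ 3000 kJ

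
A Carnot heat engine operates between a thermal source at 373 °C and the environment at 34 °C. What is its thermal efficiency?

η ≈ 0.5246

T_H = 373 °C → 373 + 273.15 = 646.15 K.
T_C = 34 °C → 34 + 273.15 = 307.15 K.
Since the cycle is reversible, η = 1 − T_C/T_H = 1 − 307.15/646.15 = 0.5246.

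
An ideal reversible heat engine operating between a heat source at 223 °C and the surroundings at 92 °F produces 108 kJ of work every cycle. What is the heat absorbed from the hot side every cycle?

T_H = 223 °C → 223 + 273.15 = 496.15 K.
T_C = 92 °F → (92 − 32) × 5/9 = 33.33 °C = 306.48 K.
Since the cycle is reversible, η = 1 − T_C/T_H = 1 − 306.48/496.15 = 0.3823.
Q_H = W/η = 108/0.3823 = 283 kJ.

Q_H ≈ 283 kJ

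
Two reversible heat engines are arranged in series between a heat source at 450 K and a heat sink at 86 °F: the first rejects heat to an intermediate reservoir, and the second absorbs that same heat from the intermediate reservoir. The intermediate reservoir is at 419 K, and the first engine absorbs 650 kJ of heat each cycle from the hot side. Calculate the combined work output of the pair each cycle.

T_C = 86 °F → (86 − 32) × 5/9 = 30.00 °C = 303.15 K.
Two reversible stages in series are equivalent to a single Carnot engine between T_H and T_C, so η_total = 1 − T_C/T_H = 1 − 303.15/450.00 = 0.3263.
W_total = η_total · Q_H = 0.3263 × 650 = 212.1 kJ.

W_total ≈ 212.1 kJ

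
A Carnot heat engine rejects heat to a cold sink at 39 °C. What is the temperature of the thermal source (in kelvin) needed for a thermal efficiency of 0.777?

T_C = 39 °C → 39 + 273.15 = 312.15 K.
From η = 1 − T_C/T_H, solving for T_H gives T_H = T_C/(1 − η) = 312.15/(1 − 0.777) = 1400 K.

T_H ≈ 1400 K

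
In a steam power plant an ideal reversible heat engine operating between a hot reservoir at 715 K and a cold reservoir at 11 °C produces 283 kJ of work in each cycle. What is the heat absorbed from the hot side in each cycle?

T_C = 11 °C → 11 + 273.15 = 284.15 K.
Carnot efficiency: η = 1 − T_C/T_H = 1 − 284.15/715.00 = 0.6026.
Q_H = W/η = 283/0.6026 = 470 kJ.

Q_H ≈ 470 kJ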